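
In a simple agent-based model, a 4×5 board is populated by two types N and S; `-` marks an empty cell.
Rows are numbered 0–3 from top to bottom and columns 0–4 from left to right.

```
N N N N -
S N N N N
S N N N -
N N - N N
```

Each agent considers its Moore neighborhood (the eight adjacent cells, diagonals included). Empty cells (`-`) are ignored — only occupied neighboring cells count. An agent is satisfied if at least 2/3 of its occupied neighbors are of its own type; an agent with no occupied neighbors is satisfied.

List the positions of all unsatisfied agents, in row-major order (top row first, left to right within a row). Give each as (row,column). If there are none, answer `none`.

(1,0), (2,0)

Row 0: (0,0)N 2/3 satisfied · (0,1)N 4/5 satisfied · (0,2)N 5/5 satisfied · (0,3)N 4/4 satisfied
Row 1: (1,0)S 1/5 not · (1,1)N 6/8 satisfied · (1,2)N 8/8 satisfied · (1,3)N 6/6 satisfied · (1,4)N 3/3 satisfied
Row 2: (2,0)S 1/5 not · (2,1)N 5/7 satisfied · (2,2)N 7/7 satisfied · (2,3)N 6/6 satisfied
Row 3: (3,0)N 2/3 satisfied · (3,1)N 3/4 satisfied · (3,3)N 3/3 satisfied · (3,4)N 2/2 satisfied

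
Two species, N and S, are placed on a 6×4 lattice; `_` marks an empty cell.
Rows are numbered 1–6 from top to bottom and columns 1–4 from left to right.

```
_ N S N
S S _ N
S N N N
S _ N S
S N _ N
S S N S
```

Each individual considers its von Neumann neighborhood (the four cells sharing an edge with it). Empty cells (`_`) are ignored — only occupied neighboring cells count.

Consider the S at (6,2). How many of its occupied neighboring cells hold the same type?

Occupied neighbors of (6,2): (5,2)=N, (6,1)=S, (6,3)=N.
Same type (S): 1 of 3.

1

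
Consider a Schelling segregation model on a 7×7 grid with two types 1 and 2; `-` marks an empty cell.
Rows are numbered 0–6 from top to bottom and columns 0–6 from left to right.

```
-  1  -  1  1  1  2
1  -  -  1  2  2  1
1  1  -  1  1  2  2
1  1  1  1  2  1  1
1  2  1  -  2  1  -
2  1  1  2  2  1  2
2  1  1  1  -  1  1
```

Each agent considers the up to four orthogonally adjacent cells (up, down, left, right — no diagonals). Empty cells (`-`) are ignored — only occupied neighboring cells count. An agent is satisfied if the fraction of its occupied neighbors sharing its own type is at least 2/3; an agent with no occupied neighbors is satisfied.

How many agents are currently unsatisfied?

21

Row 0: (0,1)1 0/0 satisfied · (0,3)1 2/2 satisfied · (0,4)1 2/3 satisfied · (0,5)1 1/3 not · (0,6)2 0/2 not
Row 1: (1,0)1 1/1 satisfied · (1,3)1 2/3 satisfied · (1,4)2 1/4 not · (1,5)2 2/4 not · (1,6)1 0/3 not
Row 2: (2,0)1 3/3 satisfied · (2,1)1 2/2 satisfied · (2,3)1 3/3 satisfied · (2,4)1 1/4 not · (2,5)2 2/4 not · (2,6)2 1/3 not
Row 3: (3,0)1 3/3 satisfied · (3,1)1 3/4 satisfied · (3,2)1 3/3 satisfied · (3,3)1 2/3 satisfied · (3,4)2 1/4 not · (3,5)1 2/4 not · (3,6)1 1/2 not
Row 4: (4,0)1 1/3 not · (4,1)2 0/4 not · (4,2)1 2/3 satisfied · (4,4)2 2/3 satisfied · (4,5)1 2/3 satisfied
Row 5: (5,0)2 1/3 not · (5,1)1 2/4 not · (5,2)1 3/4 satisfied · (5,3)2 1/3 not · (5,4)2 2/3 satisfied · (5,5)1 2/4 not · (5,6)2 0/2 not
Row 6: (6,0)2 1/2 not · (6,1)1 2/3 satisfied · (6,2)1 3/3 satisfied · (6,3)1 1/2 not · (6,5)1 2/2 satisfied · (6,6)1 1/2 not
Unsatisfied: (0,5), (0,6), (1,4), (1,5), (1,6), (2,4), (2,5), (2,6), (3,4), (3,5), (3,6), (4,0), (4,1), (5,0), (5,1), (5,3), (5,5), (5,6), (6,0), (6,3), (6,6) — 21 in total.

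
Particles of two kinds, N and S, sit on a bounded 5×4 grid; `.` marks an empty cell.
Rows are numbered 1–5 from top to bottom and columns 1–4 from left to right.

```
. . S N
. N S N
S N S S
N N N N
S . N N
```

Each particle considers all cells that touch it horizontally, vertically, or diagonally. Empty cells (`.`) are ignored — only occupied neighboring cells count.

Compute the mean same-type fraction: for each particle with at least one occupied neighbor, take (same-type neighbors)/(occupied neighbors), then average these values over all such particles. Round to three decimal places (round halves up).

0.439

Row 1: (1,3)S 1/4 · (1,4)N 1/3
Row 2: (2,2)N 1/5 · (2,3)S 3/7 · (2,4)N 1/5
Row 3: (3,1)S 0/4 · (3,2)N 4/7 · (3,3)S 2/8 · (3,4)S 2/5
Row 4: (4,1)N 2/4 · (4,2)N 4/7 · (4,3)N 5/7 · (4,4)N 3/5
Row 5: (5,1)S 0/2 · (5,3)N 4/4 · (5,4)N 3/3
Sum over 16 particles: 1/4 + 1/3 + 1/5 + 3/7 + 1/5 + 0/4 + 4/7 + 2/8 + 2/5 + 2/4 + 4/7 + 5/7 + 3/5 + 0/2 + 4/4 + 3/3 = 737/105; mean = 737/105 ÷ 16 = 737/1680 = 0.438690… → 0.439.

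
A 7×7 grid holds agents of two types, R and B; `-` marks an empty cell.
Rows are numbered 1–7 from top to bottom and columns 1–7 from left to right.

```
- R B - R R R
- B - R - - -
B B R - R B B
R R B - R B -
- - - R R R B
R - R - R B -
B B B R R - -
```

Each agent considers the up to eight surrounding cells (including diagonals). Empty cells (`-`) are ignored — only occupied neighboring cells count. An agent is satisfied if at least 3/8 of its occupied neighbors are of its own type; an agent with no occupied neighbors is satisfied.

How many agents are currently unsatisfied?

7

(1,2)R 0/2 not
(1,3)B 1/3 not
(1,5)R 2/2 satisfied
(1,6)R 2/2 satisfied
(1,7)R 1/1 satisfied
(2,2)B 3/5 satisfied
(2,4)R 3/4 satisfied
(3,1)B 2/4 satisfied
(3,2)B 3/6 satisfied
(3,3)R 2/5 satisfied
(3,5)R 2/4 satisfied
(3,6)B 2/4 satisfied
(3,7)B 2/2 satisfied
(4,1)R 1/3 not
(4,2)R 2/5 satisfied
(4,3)B 1/4 not
(4,5)R 4/6 satisfied
(4,6)B 3/7 satisfied
(5,4)R 4/5 satisfied
(5,5)R 4/6 satisfied
(5,6)R 3/6 satisfied
(5,7)B 2/3 satisfied
(6,1)R 0/2 not
(6,3)R 2/4 satisfied
(6,5)R 5/6 satisfied
(6,6)B 1/5 not
(7,1)B 1/2 satisfied
(7,2)B 2/4 satisfied
(7,3)B 1/3 not
(7,4)R 3/4 satisfied
(7,5)R 2/3 satisfied
Unsatisfied: (1,2), (1,3), (4,1), (4,3), (6,1), (6,6), (7,3) — 7 in total.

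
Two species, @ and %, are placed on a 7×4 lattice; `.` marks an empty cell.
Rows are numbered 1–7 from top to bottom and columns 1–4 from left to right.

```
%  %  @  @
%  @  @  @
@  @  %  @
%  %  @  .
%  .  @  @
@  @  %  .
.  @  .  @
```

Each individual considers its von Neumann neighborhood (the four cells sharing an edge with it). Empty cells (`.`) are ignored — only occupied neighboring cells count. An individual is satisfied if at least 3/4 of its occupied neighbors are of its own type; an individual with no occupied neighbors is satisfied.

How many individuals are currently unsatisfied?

Row 1: (1,1)% 2/2 ✓ · (1,2)% 1/3 ✗ · (1,3)@ 2/3 ✗ · (1,4)@ 2/2 ✓
Row 2: (2,1)% 1/3 ✗ · (2,2)@ 2/4 ✗ · (2,3)@ 3/4 ✓ · (2,4)@ 3/3 ✓
Row 3: (3,1)@ 1/3 ✗ · (3,2)@ 2/4 ✗ · (3,3)% 0/4 ✗ · (3,4)@ 1/2 ✗
Row 4: (4,1)% 2/3 ✗ · (4,2)% 1/3 ✗ · (4,3)@ 1/3 ✗
Row 5: (5,1)% 1/2 ✗ · (5,3)@ 2/3 ✗ · (5,4)@ 1/1 ✓
Row 6: (6,1)@ 1/2 ✗ · (6,2)@ 2/3 ✗ · (6,3)% 0/2 ✗
Row 7: (7,2)@ 1/1 ✓ · (7,4)@ 0/0 ✓
Unsatisfied: (1,2), (1,3), (2,1), (2,2), (3,1), (3,2), (3,3), (3,4), (4,1), (4,2), (4,3), (5,1), (5,3), (6,1), (6,2), (6,3) — 16 in total.

16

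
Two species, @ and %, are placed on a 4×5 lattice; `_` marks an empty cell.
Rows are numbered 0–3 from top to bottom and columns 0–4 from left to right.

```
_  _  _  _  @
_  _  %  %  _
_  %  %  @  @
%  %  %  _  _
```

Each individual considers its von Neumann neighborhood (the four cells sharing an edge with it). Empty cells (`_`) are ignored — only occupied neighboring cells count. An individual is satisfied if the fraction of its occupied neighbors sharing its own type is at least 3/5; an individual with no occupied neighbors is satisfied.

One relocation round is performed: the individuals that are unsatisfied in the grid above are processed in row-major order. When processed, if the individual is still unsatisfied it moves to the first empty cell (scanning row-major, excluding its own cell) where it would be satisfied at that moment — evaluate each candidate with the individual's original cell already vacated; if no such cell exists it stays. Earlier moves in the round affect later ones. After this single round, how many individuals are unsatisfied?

Initially unsatisfied (in order): (1,3), (2,3).
  (1,3) → (0,0).
  (2,3) → (0,3).
Resulting grid:
% _ _ @ @
_ _ % _ _
_ % % _ @
% % % _ _
All satisfied now.

0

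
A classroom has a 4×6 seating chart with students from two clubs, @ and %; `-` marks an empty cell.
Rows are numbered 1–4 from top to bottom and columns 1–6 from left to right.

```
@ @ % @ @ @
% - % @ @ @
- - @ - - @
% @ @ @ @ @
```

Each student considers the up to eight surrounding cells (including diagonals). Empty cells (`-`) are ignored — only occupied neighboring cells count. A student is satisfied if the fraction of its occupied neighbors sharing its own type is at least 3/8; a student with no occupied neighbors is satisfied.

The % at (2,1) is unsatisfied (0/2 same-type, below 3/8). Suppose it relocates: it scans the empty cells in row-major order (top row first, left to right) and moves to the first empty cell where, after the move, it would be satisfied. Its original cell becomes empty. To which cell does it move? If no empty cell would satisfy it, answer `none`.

(2,2)

Vacating (2,1). Empty cells in order:
  (2,2): 2/5 same-type → satisfied — stop here.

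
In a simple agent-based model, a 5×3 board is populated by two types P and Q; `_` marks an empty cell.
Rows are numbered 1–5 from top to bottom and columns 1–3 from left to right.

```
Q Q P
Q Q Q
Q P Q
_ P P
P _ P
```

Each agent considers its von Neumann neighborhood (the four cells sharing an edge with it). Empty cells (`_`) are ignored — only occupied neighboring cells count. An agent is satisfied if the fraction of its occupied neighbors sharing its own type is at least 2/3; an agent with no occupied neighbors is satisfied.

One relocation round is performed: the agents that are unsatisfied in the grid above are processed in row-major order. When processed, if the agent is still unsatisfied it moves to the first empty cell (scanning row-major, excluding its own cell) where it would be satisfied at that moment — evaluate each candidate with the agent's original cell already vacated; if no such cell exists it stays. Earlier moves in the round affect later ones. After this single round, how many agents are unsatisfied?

Initially unsatisfied (in order): (1,3), (3,1), (3,2), (3,3).
  (1,3) → (4,1).
  (3,1) → (1,3).
  (3,2) → (5,2).
  (3,3): no empty cell satisfies it; stays.
Resulting grid:
Q Q Q
Q Q Q
_ _ Q
P P P
P P P
Unsatisfied now: (3,3).

1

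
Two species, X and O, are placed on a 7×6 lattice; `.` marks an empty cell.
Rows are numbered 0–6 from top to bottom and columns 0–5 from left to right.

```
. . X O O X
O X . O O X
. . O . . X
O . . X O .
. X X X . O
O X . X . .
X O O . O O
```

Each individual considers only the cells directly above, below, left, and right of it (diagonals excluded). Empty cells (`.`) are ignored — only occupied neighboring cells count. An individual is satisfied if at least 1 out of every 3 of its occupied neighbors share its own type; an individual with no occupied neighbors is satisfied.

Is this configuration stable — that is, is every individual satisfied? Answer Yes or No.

Row 0: (0,2)X 0/1 unhappy · (0,3)O 2/3 ok · (0,4)O 2/3 ok · (0,5)X 1/2 ok
Row 1: (1,0)O 0/1 unhappy · (1,1)X 0/1 unhappy · (1,3)O 2/2 ok · (1,4)O 2/3 ok · (1,5)X 2/3 ok
Row 2: (2,2)O 0/0 ok · (2,5)X 1/1 ok
Row 3: (3,0)O 0/0 ok · (3,3)X 1/2 ok · (3,4)O 0/1 unhappy
Row 4: (4,1)X 2/2 ok · (4,2)X 2/2 ok · (4,3)X 3/3 ok · (4,5)O 0/0 ok
Row 5: (5,0)O 0/2 unhappy · (5,1)X 1/3 ok · (5,3)X 1/1 ok
Row 6: (6,0)X 0/2 unhappy · (6,1)O 1/3 ok · (6,2)O 1/1 ok · (6,4)O 1/1 ok · (6,5)O 1/1 ok
For instance (0,2) has only 0/1 same-type neighbors, below 1/3.

No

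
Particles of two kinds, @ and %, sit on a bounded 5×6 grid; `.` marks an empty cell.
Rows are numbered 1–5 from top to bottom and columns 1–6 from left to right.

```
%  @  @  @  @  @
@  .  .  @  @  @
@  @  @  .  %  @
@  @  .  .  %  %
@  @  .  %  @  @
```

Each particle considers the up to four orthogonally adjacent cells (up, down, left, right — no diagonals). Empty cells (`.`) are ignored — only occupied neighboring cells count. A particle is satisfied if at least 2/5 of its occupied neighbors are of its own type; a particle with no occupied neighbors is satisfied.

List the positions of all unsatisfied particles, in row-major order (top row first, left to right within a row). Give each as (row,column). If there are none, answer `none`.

(1,1), (3,5), (3,6), (4,6), (5,4), (5,5)

Row 1: (1,1)% 0/2 not · (1,2)@ 1/2 satisfied · (1,3)@ 2/2 satisfied · (1,4)@ 3/3 satisfied · (1,5)@ 3/3 satisfied · (1,6)@ 2/2 satisfied
Row 2: (2,1)@ 1/2 satisfied · (2,4)@ 2/2 satisfied · (2,5)@ 3/4 satisfied · (2,6)@ 3/3 satisfied
Row 3: (3,1)@ 3/3 satisfied · (3,2)@ 3/3 satisfied · (3,3)@ 1/1 satisfied · (3,5)% 1/3 not · (3,6)@ 1/3 not
Row 4: (4,1)@ 3/3 satisfied · (4,2)@ 3/3 satisfied · (4,5)% 2/3 satisfied · (4,6)% 1/3 not
Row 5: (5,1)@ 2/2 satisfied · (5,2)@ 2/2 satisfied · (5,4)% 0/1 not · (5,5)@ 1/3 not · (5,6)@ 1/2 satisfied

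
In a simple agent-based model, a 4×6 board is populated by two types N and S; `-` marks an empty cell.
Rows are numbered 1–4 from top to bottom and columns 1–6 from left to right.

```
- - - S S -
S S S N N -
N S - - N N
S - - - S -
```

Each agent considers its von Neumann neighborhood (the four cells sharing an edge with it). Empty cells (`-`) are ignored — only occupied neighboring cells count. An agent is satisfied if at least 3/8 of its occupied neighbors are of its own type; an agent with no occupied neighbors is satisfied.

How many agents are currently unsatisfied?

(1,4)S 1/2 ✓
(1,5)S 1/2 ✓
(2,1)S 1/2 ✓
(2,2)S 3/3 ✓
(2,3)S 1/2 ✓
(2,4)N 1/3 ✗
(2,5)N 2/3 ✓
(3,1)N 0/3 ✗
(3,2)S 1/2 ✓
(3,5)N 2/3 ✓
(3,6)N 1/1 ✓
(4,1)S 0/1 ✗
(4,5)S 0/1 ✗
Unsatisfied: (2,4), (3,1), (4,1), (4,5) — 4 in total.

4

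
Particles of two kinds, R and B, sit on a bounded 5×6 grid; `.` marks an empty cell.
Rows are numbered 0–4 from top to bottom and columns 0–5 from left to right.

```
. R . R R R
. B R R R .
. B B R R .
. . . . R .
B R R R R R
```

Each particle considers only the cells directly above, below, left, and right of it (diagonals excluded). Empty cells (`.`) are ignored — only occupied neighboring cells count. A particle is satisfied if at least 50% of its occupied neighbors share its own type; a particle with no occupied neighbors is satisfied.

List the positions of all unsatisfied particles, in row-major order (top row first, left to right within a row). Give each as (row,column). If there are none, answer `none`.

(0,1), (1,1), (1,2), (2,2), (4,0)

Row 0: (0,1)R 0/1 not · (0,3)R 2/2 satisfied · (0,4)R 3/3 satisfied · (0,5)R 1/1 satisfied
Row 1: (1,1)B 1/3 not · (1,2)R 1/3 not · (1,3)R 4/4 satisfied · (1,4)R 3/3 satisfied
Row 2: (2,1)B 2/2 satisfied · (2,2)B 1/3 not · (2,3)R 2/3 satisfied · (2,4)R 3/3 satisfied
Row 3: (3,4)R 2/2 satisfied
Row 4: (4,0)B 0/1 not · (4,1)R 1/2 satisfied · (4,2)R 2/2 satisfied · (4,3)R 2/2 satisfied · (4,4)R 3/3 satisfied · (4,5)R 1/1 satisfied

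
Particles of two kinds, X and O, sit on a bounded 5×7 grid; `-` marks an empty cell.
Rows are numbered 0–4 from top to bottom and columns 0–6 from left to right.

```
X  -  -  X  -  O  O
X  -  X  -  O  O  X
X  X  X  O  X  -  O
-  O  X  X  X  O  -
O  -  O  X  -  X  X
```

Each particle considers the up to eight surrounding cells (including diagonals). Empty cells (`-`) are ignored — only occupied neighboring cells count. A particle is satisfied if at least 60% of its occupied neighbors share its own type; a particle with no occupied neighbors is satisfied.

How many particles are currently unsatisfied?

(0,0)X 1/1 ✓
(0,3)X 1/2 ✗
(0,5)O 3/4 ✓
(0,6)O 2/3 ✓
(1,0)X 3/3 ✓
(1,2)X 3/4 ✓
(1,4)O 3/5 ✓
(1,5)O 4/6 ✓
(1,6)X 0/4 ✗
(2,0)X 2/3 ✓
(2,1)X 5/6 ✓
(2,2)X 4/6 ✓
(2,3)O 1/7 ✗
(2,4)X 2/6 ✗
(2,6)O 2/3 ✓
(3,1)O 2/6 ✗
(3,2)X 4/7 ✗
(3,3)X 5/7 ✓
(3,4)X 4/6 ✓
(3,5)O 1/5 ✗
(4,0)O 1/1 ✓
(4,2)O 1/4 ✗
(4,3)X 3/4 ✓
(4,5)X 2/3 ✓
(4,6)X 1/2 ✗
Unsatisfied: (0,3), (1,6), (2,3), (2,4), (3,1), (3,2), (3,5), (4,2), (4,6) — 9 in total.

9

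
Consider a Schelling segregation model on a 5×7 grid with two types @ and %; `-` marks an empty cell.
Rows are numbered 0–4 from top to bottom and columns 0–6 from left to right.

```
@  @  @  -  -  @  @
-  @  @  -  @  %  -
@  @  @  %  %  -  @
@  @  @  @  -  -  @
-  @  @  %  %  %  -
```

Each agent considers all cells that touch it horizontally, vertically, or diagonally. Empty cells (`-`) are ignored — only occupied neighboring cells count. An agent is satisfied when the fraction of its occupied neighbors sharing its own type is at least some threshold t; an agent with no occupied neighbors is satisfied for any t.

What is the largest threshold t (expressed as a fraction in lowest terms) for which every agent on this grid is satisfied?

1/6

(0,0)@ 2/2
(0,1)@ 4/4
(0,2)@ 3/3
(0,5)@ 2/3
(0,6)@ 1/2
(1,1)@ 7/7
(1,2)@ 5/6
(1,4)@ 1/4
(1,5)% 1/5
(2,0)@ 4/4
(2,1)@ 7/7
(2,2)@ 6/7
(2,3)% 1/6
(2,4)% 2/4
(2,6)@ 1/2
(3,0)@ 4/4
(3,1)@ 7/7
(3,2)@ 6/8
(3,3)@ 3/7
(3,6)@ 1/2
(4,1)@ 4/4
(4,2)@ 4/5
(4,3)% 1/4
(4,4)% 2/3
(4,5)% 1/2
The smallest same-type fraction is 1/6 at (2,3), which reduces to 1/6. Any threshold above that leaves this agent unsatisfied.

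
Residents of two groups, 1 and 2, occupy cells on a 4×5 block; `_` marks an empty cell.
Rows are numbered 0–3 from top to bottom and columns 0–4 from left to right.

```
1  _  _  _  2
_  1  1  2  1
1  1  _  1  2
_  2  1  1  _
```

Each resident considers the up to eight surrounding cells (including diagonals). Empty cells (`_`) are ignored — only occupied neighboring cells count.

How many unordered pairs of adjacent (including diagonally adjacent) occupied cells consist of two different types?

10

Scan each occupied cell's neighbors to the right and below (and the two forward diagonals) so each pair is counted once.
From row 0: 1 unlike of 3 pairs (running 1/3).
From row 1: 4 unlike of 11 pairs (running 5/14).
From row 2: 4 unlike of 8 pairs (running 9/22).
From row 3: 1 unlike of 2 pairs (running 10/24).
Total adjacent occupied pairs: 24; unlike-type pairs: 10.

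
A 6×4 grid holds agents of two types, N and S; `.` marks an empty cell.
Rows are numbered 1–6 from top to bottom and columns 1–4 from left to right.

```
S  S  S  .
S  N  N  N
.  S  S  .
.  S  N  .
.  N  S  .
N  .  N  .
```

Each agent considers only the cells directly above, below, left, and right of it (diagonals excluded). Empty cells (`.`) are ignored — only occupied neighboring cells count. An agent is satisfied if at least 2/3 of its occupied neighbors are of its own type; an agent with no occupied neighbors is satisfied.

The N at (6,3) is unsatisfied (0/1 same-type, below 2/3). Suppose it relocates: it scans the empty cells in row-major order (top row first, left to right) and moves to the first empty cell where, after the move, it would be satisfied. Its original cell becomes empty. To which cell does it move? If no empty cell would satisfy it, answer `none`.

(4,4)

Vacating (6,3). Empty cells in order:
  (1,4): 1/2 same-type → still unsatisfied.
  (3,1): 0/2 same-type → still unsatisfied.
  (3,4): 1/2 same-type → still unsatisfied.
  (4,1): 0/1 same-type → still unsatisfied.
  (4,4): 1/1 same-type → satisfied — stop here.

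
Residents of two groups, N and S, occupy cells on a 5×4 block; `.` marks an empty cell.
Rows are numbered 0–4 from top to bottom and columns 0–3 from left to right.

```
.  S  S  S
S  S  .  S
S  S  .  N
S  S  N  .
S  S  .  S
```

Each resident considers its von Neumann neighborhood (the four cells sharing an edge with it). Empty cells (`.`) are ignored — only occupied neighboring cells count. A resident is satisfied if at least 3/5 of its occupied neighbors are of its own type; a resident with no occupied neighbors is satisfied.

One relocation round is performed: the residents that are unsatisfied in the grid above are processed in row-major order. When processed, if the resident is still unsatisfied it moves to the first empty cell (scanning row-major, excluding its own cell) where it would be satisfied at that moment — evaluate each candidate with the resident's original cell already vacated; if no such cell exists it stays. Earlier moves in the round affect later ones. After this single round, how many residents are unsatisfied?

Initially unsatisfied (in order): (1,3), (2,3), (3,2).
  (1,3) → (0,0).
  (2,3): now satisfied by earlier moves; stays.
  (3,2): no empty cell satisfies it; stays.
Resulting grid:
S S S S
S S . .
S S . N
S S N .
S S . S
Unsatisfied now: (3,2).

1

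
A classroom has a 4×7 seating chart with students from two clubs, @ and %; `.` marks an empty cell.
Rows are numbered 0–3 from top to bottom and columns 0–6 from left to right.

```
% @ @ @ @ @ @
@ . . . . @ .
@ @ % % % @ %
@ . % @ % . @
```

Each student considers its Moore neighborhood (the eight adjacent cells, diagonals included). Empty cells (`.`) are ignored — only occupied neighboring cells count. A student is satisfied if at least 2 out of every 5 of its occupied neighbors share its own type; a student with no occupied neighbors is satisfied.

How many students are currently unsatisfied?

(0,0)% 0/2 ✗
(0,1)@ 2/3 ✓
(0,2)@ 2/2 ✓
(0,3)@ 2/2 ✓
(0,4)@ 3/3 ✓
(0,5)@ 3/3 ✓
(0,6)@ 2/2 ✓
(1,0)@ 3/4 ✓
(1,5)@ 4/6 ✓
(2,0)@ 3/3 ✓
(2,1)@ 3/5 ✓
(2,2)% 2/4 ✓
(2,3)% 4/5 ✓
(2,4)% 2/5 ✓
(2,5)@ 2/5 ✓
(2,6)% 0/3 ✗
(3,0)@ 2/2 ✓
(3,2)% 2/4 ✓
(3,3)@ 0/5 ✗
(3,4)% 2/4 ✓
(3,6)@ 1/2 ✓
Unsatisfied: (0,0), (2,6), (3,3) — 3 in total.

3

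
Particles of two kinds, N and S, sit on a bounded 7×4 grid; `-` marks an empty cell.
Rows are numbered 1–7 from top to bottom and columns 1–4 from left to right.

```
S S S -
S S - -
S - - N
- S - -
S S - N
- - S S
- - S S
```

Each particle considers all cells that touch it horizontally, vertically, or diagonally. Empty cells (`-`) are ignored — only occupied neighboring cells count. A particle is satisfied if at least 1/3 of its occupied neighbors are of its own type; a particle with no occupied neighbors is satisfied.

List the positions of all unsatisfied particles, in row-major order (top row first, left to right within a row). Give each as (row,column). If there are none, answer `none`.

Row 1: (1,1)S 3/3 ✓ · (1,2)S 4/4 ✓ · (1,3)S 2/2 ✓
Row 2: (2,1)S 4/4 ✓ · (2,2)S 5/5 ✓
Row 3: (3,1)S 3/3 ✓ · (3,4)N 0/0 ✓
Row 4: (4,2)S 3/3 ✓
Row 5: (5,1)S 2/2 ✓ · (5,2)S 3/3 ✓ · (5,4)N 0/2 ✗
Row 6: (6,3)S 4/5 ✓ · (6,4)S 3/4 ✓
Row 7: (7,3)S 3/3 ✓ · (7,4)S 3/3 ✓

(5,4)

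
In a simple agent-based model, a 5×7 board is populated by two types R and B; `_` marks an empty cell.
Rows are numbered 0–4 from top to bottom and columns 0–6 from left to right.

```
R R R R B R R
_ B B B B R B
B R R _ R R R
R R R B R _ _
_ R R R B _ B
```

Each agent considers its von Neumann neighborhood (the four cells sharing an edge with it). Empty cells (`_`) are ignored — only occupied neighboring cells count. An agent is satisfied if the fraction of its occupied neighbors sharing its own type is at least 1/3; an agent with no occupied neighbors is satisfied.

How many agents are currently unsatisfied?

4

Row 0: (0,0)R 1/1 satisfied · (0,1)R 2/3 satisfied · (0,2)R 2/3 satisfied · (0,3)R 1/3 satisfied · (0,4)B 1/3 satisfied · (0,5)R 2/3 satisfied · (0,6)R 1/2 satisfied
Row 1: (1,1)B 1/3 satisfied · (1,2)B 2/4 satisfied · (1,3)B 2/3 satisfied · (1,4)B 2/4 satisfied · (1,5)R 2/4 satisfied · (1,6)B 0/3 not
Row 2: (2,0)B 0/2 not · (2,1)R 2/4 satisfied · (2,2)R 2/3 satisfied · (2,4)R 2/3 satisfied · (2,5)R 3/3 satisfied · (2,6)R 1/2 satisfied
Row 3: (3,0)R 1/2 satisfied · (3,1)R 4/4 satisfied · (3,2)R 3/4 satisfied · (3,3)B 0/3 not · (3,4)R 1/3 satisfied
Row 4: (4,1)R 2/2 satisfied · (4,2)R 3/3 satisfied · (4,3)R 1/3 satisfied · (4,4)B 0/2 not · (4,6)B 0/0 satisfied
Unsatisfied: (1,6), (2,0), (3,3), (4,4) — 4 in total.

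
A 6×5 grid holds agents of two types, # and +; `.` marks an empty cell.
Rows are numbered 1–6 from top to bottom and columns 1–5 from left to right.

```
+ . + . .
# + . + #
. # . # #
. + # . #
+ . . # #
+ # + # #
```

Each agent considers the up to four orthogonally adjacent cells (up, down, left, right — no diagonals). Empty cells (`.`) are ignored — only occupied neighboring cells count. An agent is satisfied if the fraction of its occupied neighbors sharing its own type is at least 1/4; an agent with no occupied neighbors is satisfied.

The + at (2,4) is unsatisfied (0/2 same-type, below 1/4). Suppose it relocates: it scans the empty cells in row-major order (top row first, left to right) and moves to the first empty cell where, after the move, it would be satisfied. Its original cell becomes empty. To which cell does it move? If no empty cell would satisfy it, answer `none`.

(1,2)

Vacating (2,4). Empty cells in order:
  (1,2): 3/3 same-type → satisfied — stop here.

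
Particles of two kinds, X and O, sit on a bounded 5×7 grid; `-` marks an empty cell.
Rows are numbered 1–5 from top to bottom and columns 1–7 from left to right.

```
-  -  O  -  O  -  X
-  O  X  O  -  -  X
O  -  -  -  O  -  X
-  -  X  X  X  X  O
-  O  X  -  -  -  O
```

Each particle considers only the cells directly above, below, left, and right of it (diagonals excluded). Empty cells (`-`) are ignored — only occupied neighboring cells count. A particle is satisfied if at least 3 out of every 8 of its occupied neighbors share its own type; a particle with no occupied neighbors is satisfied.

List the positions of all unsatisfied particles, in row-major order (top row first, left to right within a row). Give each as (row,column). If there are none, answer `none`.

(1,3)O 0/1 unhappy
(1,5)O 0/0 ok
(1,7)X 1/1 ok
(2,2)O 0/1 unhappy
(2,3)X 0/3 unhappy
(2,4)O 0/1 unhappy
(2,7)X 2/2 ok
(3,1)O 0/0 ok
(3,5)O 0/1 unhappy
(3,7)X 1/2 ok
(4,3)X 2/2 ok
(4,4)X 2/2 ok
(4,5)X 2/3 ok
(4,6)X 1/2 ok
(4,7)O 1/3 unhappy
(5,2)O 0/1 unhappy
(5,3)X 1/2 ok
(5,7)O 1/1 ok

(1,3), (2,2), (2,3), (2,4), (3,5), (4,7), (5,2)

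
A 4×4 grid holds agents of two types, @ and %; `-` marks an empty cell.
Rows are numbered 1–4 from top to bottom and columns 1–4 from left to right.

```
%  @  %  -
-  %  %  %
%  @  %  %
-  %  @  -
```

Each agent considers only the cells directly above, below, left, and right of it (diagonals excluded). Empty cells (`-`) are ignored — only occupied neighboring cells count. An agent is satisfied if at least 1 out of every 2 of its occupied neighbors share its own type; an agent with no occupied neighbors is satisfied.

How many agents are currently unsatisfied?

Row 1: (1,1)% 0/1 ✗ · (1,2)@ 0/3 ✗ · (1,3)% 1/2 ✓
Row 2: (2,2)% 1/3 ✗ · (2,3)% 4/4 ✓ · (2,4)% 2/2 ✓
Row 3: (3,1)% 0/1 ✗ · (3,2)@ 0/4 ✗ · (3,3)% 2/4 ✓ · (3,4)% 2/2 ✓
Row 4: (4,2)% 0/2 ✗ · (4,3)@ 0/2 ✗
Unsatisfied: (1,1), (1,2), (2,2), (3,1), (3,2), (4,2), (4,3) — 7 in total.

7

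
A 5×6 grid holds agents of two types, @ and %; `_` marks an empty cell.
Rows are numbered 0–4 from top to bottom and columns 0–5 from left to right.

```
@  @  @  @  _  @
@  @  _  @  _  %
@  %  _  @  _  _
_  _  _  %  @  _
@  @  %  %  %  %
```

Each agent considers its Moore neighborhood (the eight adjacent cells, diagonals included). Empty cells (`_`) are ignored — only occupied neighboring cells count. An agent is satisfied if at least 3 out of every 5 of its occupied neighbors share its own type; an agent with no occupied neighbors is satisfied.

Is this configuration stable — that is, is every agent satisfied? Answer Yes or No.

(0,0)@ 3/3 satisfied
(0,1)@ 4/4 satisfied
(0,2)@ 4/4 satisfied
(0,3)@ 2/2 satisfied
(0,5)@ 0/1 not
(1,0)@ 4/5 satisfied
(1,1)@ 5/6 satisfied
(1,3)@ 3/3 satisfied
(1,5)% 0/1 not
(2,0)@ 2/3 satisfied
(2,1)% 0/3 not
(2,3)@ 2/3 satisfied
(3,3)% 3/5 satisfied
(3,4)@ 1/5 not
(4,0)@ 1/1 satisfied
(4,1)@ 1/2 not
(4,2)% 2/3 satisfied
(4,3)% 3/4 satisfied
(4,4)% 3/4 satisfied
(4,5)% 1/2 not
For instance (0,5) has only 0/1 same-type neighbors, below 3/5.

No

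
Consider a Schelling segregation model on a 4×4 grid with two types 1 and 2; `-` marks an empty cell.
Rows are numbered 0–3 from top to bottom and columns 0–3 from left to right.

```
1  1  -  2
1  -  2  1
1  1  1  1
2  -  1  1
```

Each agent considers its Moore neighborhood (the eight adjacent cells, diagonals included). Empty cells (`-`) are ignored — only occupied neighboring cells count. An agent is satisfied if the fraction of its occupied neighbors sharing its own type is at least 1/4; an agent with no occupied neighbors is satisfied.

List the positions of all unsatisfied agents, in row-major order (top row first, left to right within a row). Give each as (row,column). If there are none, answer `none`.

(1,2), (3,0)

(0,0)1 2/2 satisfied
(0,1)1 2/3 satisfied
(0,3)2 1/2 satisfied
(1,0)1 4/4 satisfied
(1,2)2 1/6 not
(1,3)1 2/4 satisfied
(2,0)1 2/3 satisfied
(2,1)1 4/6 satisfied
(2,2)1 5/6 satisfied
(2,3)1 4/5 satisfied
(3,0)2 0/2 not
(3,2)1 4/4 satisfied
(3,3)1 3/3 satisfied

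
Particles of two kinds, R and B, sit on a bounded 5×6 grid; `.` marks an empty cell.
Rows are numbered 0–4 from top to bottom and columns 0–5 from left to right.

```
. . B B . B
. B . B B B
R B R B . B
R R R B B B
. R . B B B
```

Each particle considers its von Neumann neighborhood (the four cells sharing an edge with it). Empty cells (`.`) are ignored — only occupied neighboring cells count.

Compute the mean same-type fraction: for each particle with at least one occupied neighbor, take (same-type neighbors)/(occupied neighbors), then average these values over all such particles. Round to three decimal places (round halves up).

Row 0: (0,2)B 1/1 · (0,3)B 2/2 · (0,5)B 1/1
Row 1: (1,1)B 1/1 · (1,3)B 3/3 · (1,4)B 2/2 · (1,5)B 3/3
Row 2: (2,0)R 1/2 · (2,1)B 1/4 · (2,2)R 1/3 · (2,3)B 2/3 · (2,5)B 2/2
Row 3: (3,0)R 2/2 · (3,1)R 3/4 · (3,2)R 2/3 · (3,3)B 3/4 · (3,4)B 3/3 · (3,5)B 3/3
Row 4: (4,1)R 1/1 · (4,3)B 2/2 · (4,4)B 3/3 · (4,5)B 2/2
Sum over 22 particles: 1/1 + 2/2 + 1/1 + 1/1 + 3/3 + 2/2 + 3/3 + 1/2 + 1/4 + 1/3 + 2/3 + 2/2 + 2/2 + 3/4 + 2/3 + 3/4 + 3/3 + 3/3 + 1/1 + 2/2 + 3/3 + 2/2 = 227/12; mean = 227/12 ÷ 22 = 227/264 = 0.859848… → 0.860.

0.860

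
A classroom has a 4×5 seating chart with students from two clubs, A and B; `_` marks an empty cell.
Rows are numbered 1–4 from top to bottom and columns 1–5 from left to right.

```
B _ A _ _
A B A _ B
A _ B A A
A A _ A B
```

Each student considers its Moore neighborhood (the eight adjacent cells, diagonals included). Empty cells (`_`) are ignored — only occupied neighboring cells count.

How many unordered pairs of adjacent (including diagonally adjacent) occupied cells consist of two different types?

Scan each occupied cell's neighbors to the right and below (and the two forward diagonals) so each pair is counted once.
Row 1: B(1,1)–A(2,1)≠ B(1,1)–B(2,2)= A(1,3)–A(2,3)= A(1,3)–B(2,2)≠  → 2/4 unlike.
Row 2: A(2,1)–B(2,2)≠ A(2,1)–A(3,1)= B(2,2)–A(2,3)≠ B(2,2)–B(3,3)= B(2,2)–A(3,1)≠ A(2,3)–B(3,3)≠ A(2,3)–A(3,4)= B(2,5)–A(3,5)≠ B(2,5)–A(3,4)≠  → 6/9 unlike.
Row 3: A(3,1)–A(4,1)= A(3,1)–A(4,2)= B(3,3)–A(3,4)≠ B(3,3)–A(4,4)≠ B(3,3)–A(4,2)≠ A(3,4)–A(3,5)= A(3,4)–A(4,4)= A(3,4)–B(4,5)≠ A(3,5)–B(4,5)≠ A(3,5)–A(4,4)=  → 5/10 unlike.
Row 4: A(4,1)–A(4,2)= A(4,4)–B(4,5)≠  → 1/2 unlike.
Total adjacent occupied pairs: 25; unlike-type pairs: 14.

14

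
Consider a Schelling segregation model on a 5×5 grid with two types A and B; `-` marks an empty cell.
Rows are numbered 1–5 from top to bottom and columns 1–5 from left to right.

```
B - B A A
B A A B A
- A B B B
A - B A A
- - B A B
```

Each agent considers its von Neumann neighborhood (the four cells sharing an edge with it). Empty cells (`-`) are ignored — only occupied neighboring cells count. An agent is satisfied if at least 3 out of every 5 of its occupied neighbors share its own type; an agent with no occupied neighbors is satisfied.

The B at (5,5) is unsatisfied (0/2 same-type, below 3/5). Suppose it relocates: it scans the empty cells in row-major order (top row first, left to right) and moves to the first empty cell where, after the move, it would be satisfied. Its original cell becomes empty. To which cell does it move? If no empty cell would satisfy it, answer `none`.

(1,2)

Vacating (5,5). Empty cells in order:
  (1,2): 2/3 same-type → satisfied — stop here.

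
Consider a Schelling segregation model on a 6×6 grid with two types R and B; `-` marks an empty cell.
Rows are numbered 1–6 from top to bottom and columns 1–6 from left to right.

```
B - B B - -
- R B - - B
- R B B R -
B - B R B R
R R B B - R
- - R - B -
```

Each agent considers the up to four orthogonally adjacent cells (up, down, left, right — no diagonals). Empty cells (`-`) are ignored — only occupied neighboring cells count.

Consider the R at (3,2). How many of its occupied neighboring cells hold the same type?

Occupied neighbors of (3,2): (2,2)=R, (3,3)=B.
Same type (R): 1 of 2.

1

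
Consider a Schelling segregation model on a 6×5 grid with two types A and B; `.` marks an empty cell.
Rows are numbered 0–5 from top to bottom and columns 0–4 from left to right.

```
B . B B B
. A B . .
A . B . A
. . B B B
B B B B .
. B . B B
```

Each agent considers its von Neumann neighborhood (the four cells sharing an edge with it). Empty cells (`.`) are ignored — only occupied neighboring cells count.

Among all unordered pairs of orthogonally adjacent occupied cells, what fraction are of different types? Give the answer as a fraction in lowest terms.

2/17

Scan each occupied cell's neighbors to the right and below so each pair is counted once.
Row 0: B(0,2)–B(0,3)= B(0,2)–B(1,2)= B(0,3)–B(0,4)=  → 0/3 unlike.
Row 1: A(1,1)–B(1,2)≠ B(1,2)–B(2,2)=  → 1/2 unlike.
Row 2: B(2,2)–B(3,2)= A(2,4)–B(3,4)≠  → 1/2 unlike.
Row 3: B(3,2)–B(3,3)= B(3,2)–B(4,2)= B(3,3)–B(3,4)= B(3,3)–B(4,3)=  → 0/4 unlike.
Row 4: B(4,0)–B(4,1)= B(4,1)–B(4,2)= B(4,1)–B(5,1)= B(4,2)–B(4,3)= B(4,3)–B(5,3)=  → 0/5 unlike.
Row 5: B(5,3)–B(5,4)=  → 0/1 unlike.
Total adjacent occupied pairs: 17; unlike-type pairs: 2.
2/17 is already in lowest terms.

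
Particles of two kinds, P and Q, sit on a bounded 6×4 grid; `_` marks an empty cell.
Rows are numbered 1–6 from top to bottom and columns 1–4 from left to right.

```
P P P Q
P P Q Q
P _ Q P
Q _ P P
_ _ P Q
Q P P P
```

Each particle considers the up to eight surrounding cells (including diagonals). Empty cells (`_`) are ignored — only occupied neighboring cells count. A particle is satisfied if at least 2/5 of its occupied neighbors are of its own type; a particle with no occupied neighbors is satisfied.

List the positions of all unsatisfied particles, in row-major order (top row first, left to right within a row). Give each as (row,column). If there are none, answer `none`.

(3,3), (4,1), (5,4), (6,1)

(1,1)P 3/3 satisfied
(1,2)P 4/5 satisfied
(1,3)P 2/5 satisfied
(1,4)Q 2/3 satisfied
(2,1)P 4/4 satisfied
(2,2)P 5/7 satisfied
(2,3)Q 3/7 satisfied
(2,4)Q 3/5 satisfied
(3,1)P 2/3 satisfied
(3,3)Q 2/6 not
(3,4)P 2/5 satisfied
(4,1)Q 0/1 not
(4,3)P 3/5 satisfied
(4,4)P 3/5 satisfied
(5,3)P 5/6 satisfied
(5,4)Q 0/5 not
(6,1)Q 0/1 not
(6,2)P 2/3 satisfied
(6,3)P 3/4 satisfied
(6,4)P 2/3 satisfied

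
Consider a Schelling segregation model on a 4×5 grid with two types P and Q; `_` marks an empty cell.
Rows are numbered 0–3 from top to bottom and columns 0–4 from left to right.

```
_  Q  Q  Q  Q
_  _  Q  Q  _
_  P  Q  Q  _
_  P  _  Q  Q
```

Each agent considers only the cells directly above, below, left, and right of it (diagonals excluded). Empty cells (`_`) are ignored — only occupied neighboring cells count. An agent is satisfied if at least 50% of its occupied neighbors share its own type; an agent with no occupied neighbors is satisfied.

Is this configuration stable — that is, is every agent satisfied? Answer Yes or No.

Yes

Row 0: (0,1)Q 1/1 ok · (0,2)Q 3/3 ok · (0,3)Q 3/3 ok · (0,4)Q 1/1 ok
Row 1: (1,2)Q 3/3 ok · (1,3)Q 3/3 ok
Row 2: (2,1)P 1/2 ok · (2,2)Q 2/3 ok · (2,3)Q 3/3 ok
Row 3: (3,1)P 1/1 ok · (3,3)Q 2/2 ok · (3,4)Q 1/1 ok
All meet the threshold, so the configuration is stable.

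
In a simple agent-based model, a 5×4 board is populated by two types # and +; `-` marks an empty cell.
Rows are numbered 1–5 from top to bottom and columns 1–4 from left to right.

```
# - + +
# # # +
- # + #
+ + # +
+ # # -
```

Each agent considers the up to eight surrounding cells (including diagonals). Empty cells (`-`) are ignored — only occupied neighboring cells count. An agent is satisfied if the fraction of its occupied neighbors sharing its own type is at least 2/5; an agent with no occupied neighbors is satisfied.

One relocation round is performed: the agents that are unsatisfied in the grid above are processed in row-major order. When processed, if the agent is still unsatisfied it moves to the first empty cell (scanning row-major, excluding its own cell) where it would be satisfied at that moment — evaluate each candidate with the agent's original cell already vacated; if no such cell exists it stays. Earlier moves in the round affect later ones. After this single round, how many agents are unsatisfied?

1

Initially unsatisfied (in order): (3,3), (4,4).
  (3,3) → (3,1).
  (4,4): no empty cell satisfies it; stays.
Resulting grid:
# - + +
# # # +
+ # - #
+ + # +
+ # # -
Unsatisfied now: (4,4).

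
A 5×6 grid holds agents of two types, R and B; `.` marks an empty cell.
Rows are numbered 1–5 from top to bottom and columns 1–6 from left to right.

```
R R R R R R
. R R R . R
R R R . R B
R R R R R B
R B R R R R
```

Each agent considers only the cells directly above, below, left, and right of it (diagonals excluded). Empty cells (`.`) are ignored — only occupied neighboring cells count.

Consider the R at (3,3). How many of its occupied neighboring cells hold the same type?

3

Occupied neighbors of (3,3): (2,3)=R, (4,3)=R, (3,2)=R.
Same type (R): 3 of 3.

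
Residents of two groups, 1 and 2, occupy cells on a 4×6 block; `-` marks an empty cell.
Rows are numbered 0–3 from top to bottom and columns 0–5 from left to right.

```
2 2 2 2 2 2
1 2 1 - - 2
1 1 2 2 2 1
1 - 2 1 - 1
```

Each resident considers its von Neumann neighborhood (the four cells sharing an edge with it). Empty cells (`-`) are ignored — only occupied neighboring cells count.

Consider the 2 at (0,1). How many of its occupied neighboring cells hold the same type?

Occupied neighbors of (0,1): (1,1)=2, (0,0)=2, (0,2)=2.
Same type (2): 3 of 3.

3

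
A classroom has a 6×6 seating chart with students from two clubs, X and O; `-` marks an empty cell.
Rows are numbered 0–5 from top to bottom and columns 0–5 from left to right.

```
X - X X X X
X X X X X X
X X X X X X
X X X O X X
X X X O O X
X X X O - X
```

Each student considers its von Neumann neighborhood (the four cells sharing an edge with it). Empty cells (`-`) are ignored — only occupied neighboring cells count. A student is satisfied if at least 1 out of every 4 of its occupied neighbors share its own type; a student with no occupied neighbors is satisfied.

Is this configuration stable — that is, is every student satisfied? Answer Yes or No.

Row 0: (0,0)X 1/1 ok · (0,2)X 2/2 ok · (0,3)X 3/3 ok · (0,4)X 3/3 ok · (0,5)X 2/2 ok
Row 1: (1,0)X 3/3 ok · (1,1)X 3/3 ok · (1,2)X 4/4 ok · (1,3)X 4/4 ok · (1,4)X 4/4 ok · (1,5)X 3/3 ok
Row 2: (2,0)X 3/3 ok · (2,1)X 4/4 ok · (2,2)X 4/4 ok · (2,3)X 3/4 ok · (2,4)X 4/4 ok · (2,5)X 3/3 ok
Row 3: (3,0)X 3/3 ok · (3,1)X 4/4 ok · (3,2)X 3/4 ok · (3,3)O 1/4 ok · (3,4)X 2/4 ok · (3,5)X 3/3 ok
Row 4: (4,0)X 3/3 ok · (4,1)X 4/4 ok · (4,2)X 3/4 ok · (4,3)O 3/4 ok · (4,4)O 1/3 ok · (4,5)X 2/3 ok
Row 5: (5,0)X 2/2 ok · (5,1)X 3/3 ok · (5,2)X 2/3 ok · (5,3)O 1/2 ok · (5,5)X 1/1 ok
All meet the threshold, so the configuration is stable.

Yes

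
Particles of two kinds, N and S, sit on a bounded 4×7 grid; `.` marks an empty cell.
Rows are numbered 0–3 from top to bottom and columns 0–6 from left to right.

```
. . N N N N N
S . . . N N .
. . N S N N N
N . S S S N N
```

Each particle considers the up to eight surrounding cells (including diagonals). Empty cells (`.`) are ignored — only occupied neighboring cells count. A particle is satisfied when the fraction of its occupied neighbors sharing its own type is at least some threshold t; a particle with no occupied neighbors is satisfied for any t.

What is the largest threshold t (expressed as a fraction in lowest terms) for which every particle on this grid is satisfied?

0/1

Row 0: (0,2)N 1/1 · (0,3)N 3/3 · (0,4)N 4/4 · (0,5)N 4/4 · (0,6)N 2/2
Row 1: (1,0)S — no occupied neighbors · (1,4)N 6/7 · (1,5)N 7/7
Row 2: (2,2)N 0/3 · (2,3)S 3/6 · (2,4)N 4/7 · (2,5)N 6/7 · (2,6)N 4/4
Row 3: (3,0)N — no occupied neighbors · (3,2)S 2/3 · (3,3)S 3/5 · (3,4)S 2/5 · (3,5)N 4/5 · (3,6)N 3/3
The smallest same-type fraction is 0/3 at (2,2), which reduces to 0/1. Any threshold above that leaves this particle unsatisfied.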